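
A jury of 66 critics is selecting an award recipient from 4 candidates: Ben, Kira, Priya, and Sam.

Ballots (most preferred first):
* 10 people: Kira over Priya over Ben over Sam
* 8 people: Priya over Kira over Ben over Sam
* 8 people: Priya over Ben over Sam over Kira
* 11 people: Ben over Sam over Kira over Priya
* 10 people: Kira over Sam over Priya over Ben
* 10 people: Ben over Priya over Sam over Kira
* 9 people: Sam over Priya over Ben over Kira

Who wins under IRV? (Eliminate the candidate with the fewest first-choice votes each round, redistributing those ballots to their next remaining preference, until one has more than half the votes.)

Priya

Round 1: Ben 21, Kira 20, Priya 16, Sam 9. Sam eliminated.
Round 2: Ben 21, Kira 20, Priya 25. Kira eliminated.
Round 3: Ben 21, Priya 45. Priya has a majority (≥34).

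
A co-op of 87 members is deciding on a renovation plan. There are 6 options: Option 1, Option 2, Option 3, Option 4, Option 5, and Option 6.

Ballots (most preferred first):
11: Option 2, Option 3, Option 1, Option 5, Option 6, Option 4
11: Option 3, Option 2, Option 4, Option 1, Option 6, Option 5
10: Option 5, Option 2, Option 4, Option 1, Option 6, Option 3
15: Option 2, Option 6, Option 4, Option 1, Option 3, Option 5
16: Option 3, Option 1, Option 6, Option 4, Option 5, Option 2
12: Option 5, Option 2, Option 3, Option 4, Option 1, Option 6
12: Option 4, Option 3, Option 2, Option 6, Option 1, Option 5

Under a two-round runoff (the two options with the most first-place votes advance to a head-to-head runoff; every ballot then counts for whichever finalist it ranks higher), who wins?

Round 1 first-place votes: Option 1 0, Option 2 26, Option 3 27, Option 4 12, Option 5 22, Option 6 0. Option 3 and Option 2 advance.
Runoff: Option 3 is ranked above Option 2 on 39 ballots, Option 2 above Option 3 on 48.

Option 2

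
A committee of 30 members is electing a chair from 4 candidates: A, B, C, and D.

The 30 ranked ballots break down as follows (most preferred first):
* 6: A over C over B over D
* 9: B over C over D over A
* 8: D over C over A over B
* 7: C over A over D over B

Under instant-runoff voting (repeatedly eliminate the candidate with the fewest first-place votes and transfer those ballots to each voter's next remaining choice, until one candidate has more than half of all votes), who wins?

C

Round 1: A 6, B 9, C 7, D 8. A eliminated.
Round 2: B 9, C 13, D 8. D eliminated.
Round 3: B 9, C 21. C has a majority (≥16).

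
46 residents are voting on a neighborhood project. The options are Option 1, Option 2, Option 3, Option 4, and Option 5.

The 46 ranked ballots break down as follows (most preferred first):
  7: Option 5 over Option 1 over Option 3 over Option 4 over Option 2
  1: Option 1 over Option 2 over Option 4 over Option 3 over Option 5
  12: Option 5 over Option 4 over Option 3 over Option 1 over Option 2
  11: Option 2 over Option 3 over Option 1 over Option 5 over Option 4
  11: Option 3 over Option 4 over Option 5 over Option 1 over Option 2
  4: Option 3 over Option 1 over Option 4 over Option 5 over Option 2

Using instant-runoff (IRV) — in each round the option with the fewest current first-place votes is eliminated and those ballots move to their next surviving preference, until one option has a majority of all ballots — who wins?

Round 1: Option 1 1, Option 2 11, Option 3 15, Option 4 0, Option 5 19. Option 4 eliminated.
Round 2: Option 1 1, Option 2 11, Option 3 15, Option 5 19. Option 1 eliminated.
Round 3: Option 2 12, Option 3 15, Option 5 19. Option 2 eliminated.
Round 4: Option 3 27, Option 5 19. Option 3 has a majority (≥24).

Option 3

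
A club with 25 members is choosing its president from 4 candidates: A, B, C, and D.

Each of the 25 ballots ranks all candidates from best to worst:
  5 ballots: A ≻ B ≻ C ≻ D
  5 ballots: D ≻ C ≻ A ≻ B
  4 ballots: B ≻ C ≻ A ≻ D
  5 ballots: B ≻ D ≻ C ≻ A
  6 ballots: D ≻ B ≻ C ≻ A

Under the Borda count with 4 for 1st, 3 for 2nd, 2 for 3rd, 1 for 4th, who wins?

A: 5×4 + 5×2 + 4×2 + 5×1 + 6×1 = 49
B: 5×3 + 5×1 + 4×4 + 5×4 + 6×3 = 74
C: 5×2 + 5×3 + 4×3 + 5×2 + 6×2 = 59
D: 5×1 + 5×4 + 4×1 + 5×3 + 6×4 = 68

B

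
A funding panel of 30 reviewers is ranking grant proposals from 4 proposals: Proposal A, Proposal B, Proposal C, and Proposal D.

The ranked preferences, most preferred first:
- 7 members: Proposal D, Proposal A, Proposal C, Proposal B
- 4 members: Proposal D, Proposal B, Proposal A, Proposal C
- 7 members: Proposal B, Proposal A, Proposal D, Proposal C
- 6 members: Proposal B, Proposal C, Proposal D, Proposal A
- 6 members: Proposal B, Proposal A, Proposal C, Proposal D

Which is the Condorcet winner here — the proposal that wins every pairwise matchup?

Proposal B

Proposal B vs Proposal A: 23–7
Proposal B vs Proposal C: 23–7
Proposal B vs Proposal D: 19–11
Proposal B beats every other proposal.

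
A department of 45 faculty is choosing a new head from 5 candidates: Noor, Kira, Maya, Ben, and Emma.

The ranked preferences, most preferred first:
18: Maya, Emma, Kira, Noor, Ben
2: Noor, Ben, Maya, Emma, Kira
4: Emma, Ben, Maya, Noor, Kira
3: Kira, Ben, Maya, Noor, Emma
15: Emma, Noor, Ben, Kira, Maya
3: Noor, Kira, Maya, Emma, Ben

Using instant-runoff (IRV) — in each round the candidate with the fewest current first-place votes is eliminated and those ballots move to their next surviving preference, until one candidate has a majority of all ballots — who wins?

Round 1: Noor 5, Kira 3, Maya 18, Ben 0, Emma 19. Ben eliminated.
Round 2: Noor 5, Kira 3, Maya 18, Emma 19. Kira eliminated.
Round 3: Noor 5, Maya 21, Emma 19. Noor eliminated.
Round 4: Maya 26, Emma 19. Maya has a majority (≥23).

Maya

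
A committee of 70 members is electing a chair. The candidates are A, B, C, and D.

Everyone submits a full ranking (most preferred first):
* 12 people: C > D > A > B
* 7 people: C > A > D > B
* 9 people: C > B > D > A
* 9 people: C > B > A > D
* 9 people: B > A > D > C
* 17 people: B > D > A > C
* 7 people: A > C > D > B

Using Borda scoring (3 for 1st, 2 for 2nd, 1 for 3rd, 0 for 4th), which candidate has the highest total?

A: 12×1 + 7×2 + 9×0 + 9×1 + 9×2 + 17×1 + 7×3 = 91
B: 12×0 + 7×0 + 9×2 + 9×2 + 9×3 + 17×3 + 7×0 = 114
C: 12×3 + 7×3 + 9×3 + 9×3 + 9×0 + 17×0 + 7×2 = 125
D: 12×2 + 7×1 + 9×1 + 9×0 + 9×1 + 17×2 + 7×1 = 90

C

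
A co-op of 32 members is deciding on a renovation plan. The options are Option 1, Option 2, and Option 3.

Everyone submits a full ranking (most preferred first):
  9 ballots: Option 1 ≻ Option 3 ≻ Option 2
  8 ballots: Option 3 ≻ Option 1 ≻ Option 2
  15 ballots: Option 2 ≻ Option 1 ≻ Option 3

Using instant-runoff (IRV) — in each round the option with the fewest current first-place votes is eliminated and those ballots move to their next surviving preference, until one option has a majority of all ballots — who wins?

Option 1

Round 1: Option 1 9, Option 2 15, Option 3 8. Option 3 eliminated.
Round 2: Option 1 17, Option 2 15. Option 1 has a majority (≥17).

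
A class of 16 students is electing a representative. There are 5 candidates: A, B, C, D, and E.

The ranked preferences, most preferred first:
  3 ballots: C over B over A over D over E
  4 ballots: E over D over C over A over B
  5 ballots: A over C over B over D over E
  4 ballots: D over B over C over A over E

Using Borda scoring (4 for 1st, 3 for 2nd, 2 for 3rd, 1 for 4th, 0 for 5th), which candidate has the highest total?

C

A: 3×2 + 4×1 + 5×4 + 4×1 = 34
B: 3×3 + 4×0 + 5×2 + 4×3 = 31
C: 3×4 + 4×2 + 5×3 + 4×2 = 43
D: 3×1 + 4×3 + 5×1 + 4×4 = 36
E: 3×0 + 4×4 + 5×0 + 4×0 = 16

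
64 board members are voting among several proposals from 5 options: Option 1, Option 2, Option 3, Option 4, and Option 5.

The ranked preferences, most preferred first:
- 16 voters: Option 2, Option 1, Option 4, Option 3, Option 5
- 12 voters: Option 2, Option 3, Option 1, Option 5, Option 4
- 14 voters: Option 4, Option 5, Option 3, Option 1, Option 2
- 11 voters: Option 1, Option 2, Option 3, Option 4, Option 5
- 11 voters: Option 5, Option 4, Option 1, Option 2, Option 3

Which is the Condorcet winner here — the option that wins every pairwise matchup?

Option 1 vs Option 2: 36–28
Option 1 vs Option 3: 38–26
Option 1 vs Option 4: 39–25
Option 1 vs Option 5: 39–25
Option 1 beats every other option.

Option 1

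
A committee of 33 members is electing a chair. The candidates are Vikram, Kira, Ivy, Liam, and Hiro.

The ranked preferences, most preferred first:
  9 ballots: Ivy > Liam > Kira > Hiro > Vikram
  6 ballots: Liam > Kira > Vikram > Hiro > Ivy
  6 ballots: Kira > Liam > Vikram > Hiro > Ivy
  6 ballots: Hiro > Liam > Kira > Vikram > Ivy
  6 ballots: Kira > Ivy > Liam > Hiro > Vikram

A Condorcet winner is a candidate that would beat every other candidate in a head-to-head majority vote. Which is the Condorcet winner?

Liam vs Vikram: 33–0
Liam vs Kira: 21–12
Liam vs Ivy: 18–15
Liam vs Hiro: 27–6
Liam beats every other candidate.

Liam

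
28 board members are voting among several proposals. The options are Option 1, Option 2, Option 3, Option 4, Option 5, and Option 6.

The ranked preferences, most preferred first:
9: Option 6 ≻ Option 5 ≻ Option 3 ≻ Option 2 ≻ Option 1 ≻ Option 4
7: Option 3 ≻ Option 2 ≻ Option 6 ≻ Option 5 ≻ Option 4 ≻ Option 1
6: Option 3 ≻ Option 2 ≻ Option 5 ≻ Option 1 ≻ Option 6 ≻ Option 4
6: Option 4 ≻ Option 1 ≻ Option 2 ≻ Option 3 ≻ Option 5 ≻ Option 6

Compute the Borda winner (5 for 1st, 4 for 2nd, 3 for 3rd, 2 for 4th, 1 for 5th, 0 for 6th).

Option 1: 9×1 + 7×0 + 6×2 + 6×4 = 45
Option 2: 9×2 + 7×4 + 6×4 + 6×3 = 88
Option 3: 9×3 + 7×5 + 6×5 + 6×2 = 104
Option 4: 9×0 + 7×1 + 6×0 + 6×5 = 37
Option 5: 9×4 + 7×2 + 6×3 + 6×1 = 74
Option 6: 9×5 + 7×3 + 6×1 + 6×0 = 72

Option 3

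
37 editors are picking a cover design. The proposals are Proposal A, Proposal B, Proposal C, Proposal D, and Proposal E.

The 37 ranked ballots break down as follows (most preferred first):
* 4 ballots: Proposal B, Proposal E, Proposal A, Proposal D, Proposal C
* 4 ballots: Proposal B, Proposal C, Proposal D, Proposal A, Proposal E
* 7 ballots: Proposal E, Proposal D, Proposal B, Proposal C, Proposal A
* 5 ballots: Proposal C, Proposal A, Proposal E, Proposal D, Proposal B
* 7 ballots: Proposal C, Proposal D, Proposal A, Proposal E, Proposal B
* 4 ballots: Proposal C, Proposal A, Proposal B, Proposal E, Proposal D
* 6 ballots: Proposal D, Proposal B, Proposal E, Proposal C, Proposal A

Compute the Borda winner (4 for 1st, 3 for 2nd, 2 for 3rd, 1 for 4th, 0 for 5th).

Proposal A: 4×2 + 4×1 + 7×0 + 5×3 + 7×2 + 4×3 + 6×0 = 53
Proposal B: 4×4 + 4×4 + 7×2 + 5×0 + 7×0 + 4×2 + 6×3 = 72
Proposal C: 4×0 + 4×3 + 7×1 + 5×4 + 7×4 + 4×4 + 6×1 = 89
Proposal D: 4×1 + 4×2 + 7×3 + 5×1 + 7×3 + 4×0 + 6×4 = 83
Proposal E: 4×3 + 4×0 + 7×4 + 5×2 + 7×1 + 4×1 + 6×2 = 73

Proposal C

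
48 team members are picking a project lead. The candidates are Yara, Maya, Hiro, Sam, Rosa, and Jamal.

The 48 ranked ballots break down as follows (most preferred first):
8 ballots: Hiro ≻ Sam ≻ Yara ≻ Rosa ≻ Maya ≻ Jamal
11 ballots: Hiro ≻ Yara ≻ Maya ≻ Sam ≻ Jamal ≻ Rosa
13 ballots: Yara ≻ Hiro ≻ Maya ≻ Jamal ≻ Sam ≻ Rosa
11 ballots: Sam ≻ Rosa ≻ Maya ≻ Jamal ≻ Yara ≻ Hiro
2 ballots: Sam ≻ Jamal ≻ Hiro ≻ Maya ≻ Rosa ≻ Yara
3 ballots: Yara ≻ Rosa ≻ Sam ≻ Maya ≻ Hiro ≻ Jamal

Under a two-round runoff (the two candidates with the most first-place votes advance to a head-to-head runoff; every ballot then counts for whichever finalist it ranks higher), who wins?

Round 1 first-place votes: Yara 16, Maya 0, Hiro 19, Sam 13, Rosa 0, Jamal 0. Hiro and Yara advance.
Runoff: Hiro is ranked above Yara on 21 ballots, Yara above Hiro on 27.

Yara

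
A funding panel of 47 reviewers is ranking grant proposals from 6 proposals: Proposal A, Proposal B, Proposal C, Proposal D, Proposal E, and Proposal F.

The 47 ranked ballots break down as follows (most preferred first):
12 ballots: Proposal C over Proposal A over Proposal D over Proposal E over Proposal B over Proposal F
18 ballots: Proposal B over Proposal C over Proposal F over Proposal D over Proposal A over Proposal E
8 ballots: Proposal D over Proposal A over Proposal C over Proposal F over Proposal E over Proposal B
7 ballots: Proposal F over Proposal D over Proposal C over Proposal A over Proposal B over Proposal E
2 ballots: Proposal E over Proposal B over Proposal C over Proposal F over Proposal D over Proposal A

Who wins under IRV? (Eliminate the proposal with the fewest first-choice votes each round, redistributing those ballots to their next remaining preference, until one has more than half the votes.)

Round 1: Proposal A 0, Proposal B 18, Proposal C 12, Proposal D 8, Proposal E 2, Proposal F 7. Proposal A eliminated.
Round 2: Proposal B 18, Proposal C 12, Proposal D 8, Proposal E 2, Proposal F 7. Proposal E eliminated.
Round 3: Proposal B 20, Proposal C 12, Proposal D 8, Proposal F 7. Proposal F eliminated.
Round 4: Proposal B 20, Proposal C 12, Proposal D 15. Proposal C eliminated.
Round 5: Proposal B 20, Proposal D 27. Proposal D has a majority (≥24).

Proposal D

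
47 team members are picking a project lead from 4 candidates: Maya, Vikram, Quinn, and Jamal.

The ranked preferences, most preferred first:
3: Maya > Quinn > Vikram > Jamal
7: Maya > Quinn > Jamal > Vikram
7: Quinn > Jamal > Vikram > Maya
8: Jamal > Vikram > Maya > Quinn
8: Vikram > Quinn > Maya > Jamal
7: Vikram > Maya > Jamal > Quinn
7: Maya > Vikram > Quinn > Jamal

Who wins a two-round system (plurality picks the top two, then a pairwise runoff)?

Round 1 first-place votes: Maya 17, Vikram 15, Quinn 7, Jamal 8. Maya and Vikram advance.
Runoff: Maya is ranked above Vikram on 17 ballots, Vikram above Maya on 30.

Vikram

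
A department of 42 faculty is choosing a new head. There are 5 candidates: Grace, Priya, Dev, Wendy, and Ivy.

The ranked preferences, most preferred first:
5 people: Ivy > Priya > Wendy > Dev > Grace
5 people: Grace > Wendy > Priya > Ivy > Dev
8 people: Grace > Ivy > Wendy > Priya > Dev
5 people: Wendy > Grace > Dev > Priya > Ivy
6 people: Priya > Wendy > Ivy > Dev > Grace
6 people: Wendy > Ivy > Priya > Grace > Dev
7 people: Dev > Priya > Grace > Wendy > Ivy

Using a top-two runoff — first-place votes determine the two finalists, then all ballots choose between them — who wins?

Wendy

Round 1 first-place votes: Grace 13, Priya 6, Dev 7, Wendy 11, Ivy 5. Grace and Wendy advance.
Runoff: Grace is ranked above Wendy on 20 ballots, Wendy above Grace on 22.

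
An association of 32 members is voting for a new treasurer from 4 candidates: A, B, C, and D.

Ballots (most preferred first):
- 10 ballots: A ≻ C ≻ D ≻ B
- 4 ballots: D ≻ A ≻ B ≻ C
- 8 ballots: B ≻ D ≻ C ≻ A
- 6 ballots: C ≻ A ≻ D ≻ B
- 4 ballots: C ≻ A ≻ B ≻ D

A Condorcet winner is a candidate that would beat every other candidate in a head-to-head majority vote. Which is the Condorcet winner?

C

C vs A: 18–14
C vs B: 20–12
C vs D: 20–12
C beats every other candidate.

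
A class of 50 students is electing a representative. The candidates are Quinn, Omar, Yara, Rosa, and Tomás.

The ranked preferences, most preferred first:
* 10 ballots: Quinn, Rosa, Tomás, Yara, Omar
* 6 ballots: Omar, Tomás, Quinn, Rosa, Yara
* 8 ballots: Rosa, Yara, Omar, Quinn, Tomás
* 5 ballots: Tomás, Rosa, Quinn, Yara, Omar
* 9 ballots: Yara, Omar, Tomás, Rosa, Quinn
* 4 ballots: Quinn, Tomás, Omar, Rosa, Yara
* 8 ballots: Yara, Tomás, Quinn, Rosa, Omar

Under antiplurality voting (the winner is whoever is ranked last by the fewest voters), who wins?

Rosa

Last-place votes: Quinn 9, Omar 23, Yara 10, Rosa 0, Tomás 8.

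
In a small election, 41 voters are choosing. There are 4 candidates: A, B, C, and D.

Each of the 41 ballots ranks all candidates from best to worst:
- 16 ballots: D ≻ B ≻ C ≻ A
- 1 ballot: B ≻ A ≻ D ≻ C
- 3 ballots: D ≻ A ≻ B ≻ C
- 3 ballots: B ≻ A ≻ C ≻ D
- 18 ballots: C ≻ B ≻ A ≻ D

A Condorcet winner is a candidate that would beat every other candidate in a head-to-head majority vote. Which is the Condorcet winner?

B vs A: 38–3
B vs C: 23–18
B vs D: 22–19
B beats every other candidate.

B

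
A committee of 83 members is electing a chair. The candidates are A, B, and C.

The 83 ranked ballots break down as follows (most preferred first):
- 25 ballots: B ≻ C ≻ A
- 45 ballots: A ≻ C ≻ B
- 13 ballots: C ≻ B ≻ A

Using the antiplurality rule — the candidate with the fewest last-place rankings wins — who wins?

C

Last-place votes: A 38, B 45, C 0.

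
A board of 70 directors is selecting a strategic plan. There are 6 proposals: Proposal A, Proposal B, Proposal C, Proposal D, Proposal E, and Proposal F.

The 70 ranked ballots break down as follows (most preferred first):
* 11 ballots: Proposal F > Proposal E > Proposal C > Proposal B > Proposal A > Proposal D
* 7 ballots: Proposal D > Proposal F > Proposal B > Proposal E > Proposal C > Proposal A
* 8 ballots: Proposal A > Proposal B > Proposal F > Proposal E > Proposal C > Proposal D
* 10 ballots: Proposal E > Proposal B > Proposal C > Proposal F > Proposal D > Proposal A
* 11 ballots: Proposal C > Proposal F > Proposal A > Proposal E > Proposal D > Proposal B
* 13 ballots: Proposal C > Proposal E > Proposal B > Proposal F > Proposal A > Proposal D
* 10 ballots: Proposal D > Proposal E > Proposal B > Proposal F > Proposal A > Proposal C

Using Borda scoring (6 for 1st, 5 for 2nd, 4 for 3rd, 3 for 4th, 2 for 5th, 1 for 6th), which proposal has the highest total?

Proposal E

Proposal A: 11×2 + 7×1 + 8×6 + 10×1 + 11×4 + 13×2 + 10×2 = 177
Proposal B: 11×3 + 7×4 + 8×5 + 10×5 + 11×1 + 13×4 + 10×4 = 254
Proposal C: 11×4 + 7×2 + 8×2 + 10×4 + 11×6 + 13×6 + 10×1 = 268
Proposal D: 11×1 + 7×6 + 8×1 + 10×2 + 11×2 + 13×1 + 10×6 = 176
Proposal E: 11×5 + 7×3 + 8×3 + 10×6 + 11×3 + 13×5 + 10×5 = 308
Proposal F: 11×6 + 7×5 + 8×4 + 10×3 + 11×5 + 13×3 + 10×3 = 287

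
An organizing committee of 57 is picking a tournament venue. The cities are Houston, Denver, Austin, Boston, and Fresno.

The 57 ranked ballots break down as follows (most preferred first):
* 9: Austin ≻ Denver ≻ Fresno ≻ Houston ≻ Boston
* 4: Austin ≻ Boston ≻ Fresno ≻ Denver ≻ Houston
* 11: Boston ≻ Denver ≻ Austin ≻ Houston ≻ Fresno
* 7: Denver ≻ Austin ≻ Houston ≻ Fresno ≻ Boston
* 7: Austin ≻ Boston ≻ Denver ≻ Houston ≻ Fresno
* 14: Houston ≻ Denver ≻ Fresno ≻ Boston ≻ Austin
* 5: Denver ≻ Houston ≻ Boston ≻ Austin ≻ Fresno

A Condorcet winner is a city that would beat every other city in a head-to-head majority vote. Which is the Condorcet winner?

Denver vs Houston: 43–14
Denver vs Austin: 37–20
Denver vs Boston: 35–22
Denver vs Fresno: 53–4
Denver beats every other city.

Denver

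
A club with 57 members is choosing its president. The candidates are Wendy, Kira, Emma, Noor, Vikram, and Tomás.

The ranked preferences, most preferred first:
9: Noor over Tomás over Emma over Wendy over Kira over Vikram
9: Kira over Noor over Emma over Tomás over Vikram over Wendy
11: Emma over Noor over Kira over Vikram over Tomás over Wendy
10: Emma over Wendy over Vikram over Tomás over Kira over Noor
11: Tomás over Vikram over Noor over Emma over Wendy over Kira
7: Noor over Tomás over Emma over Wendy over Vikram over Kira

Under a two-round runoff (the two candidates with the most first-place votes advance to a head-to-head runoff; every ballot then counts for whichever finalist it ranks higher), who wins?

Round 1 first-place votes: Wendy 0, Kira 9, Emma 21, Noor 16, Vikram 0, Tomás 11. Emma and Noor advance.
Runoff: Emma is ranked above Noor on 21 ballots, Noor above Emma on 36.

Noor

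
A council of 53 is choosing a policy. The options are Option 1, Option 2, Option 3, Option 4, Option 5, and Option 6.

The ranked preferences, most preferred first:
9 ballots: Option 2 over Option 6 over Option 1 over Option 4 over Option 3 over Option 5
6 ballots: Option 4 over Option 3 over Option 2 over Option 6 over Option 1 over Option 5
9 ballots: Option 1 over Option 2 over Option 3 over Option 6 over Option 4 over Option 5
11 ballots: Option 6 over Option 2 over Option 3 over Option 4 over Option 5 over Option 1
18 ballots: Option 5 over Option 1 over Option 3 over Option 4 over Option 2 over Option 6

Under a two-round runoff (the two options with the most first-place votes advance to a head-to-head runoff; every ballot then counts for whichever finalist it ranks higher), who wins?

Round 1 first-place votes: Option 1 9, Option 2 9, Option 3 0, Option 4 6, Option 5 18, Option 6 11. Option 5 and Option 6 advance.
Runoff: Option 5 is ranked above Option 6 on 18 ballots, Option 6 above Option 5 on 35.

Option 6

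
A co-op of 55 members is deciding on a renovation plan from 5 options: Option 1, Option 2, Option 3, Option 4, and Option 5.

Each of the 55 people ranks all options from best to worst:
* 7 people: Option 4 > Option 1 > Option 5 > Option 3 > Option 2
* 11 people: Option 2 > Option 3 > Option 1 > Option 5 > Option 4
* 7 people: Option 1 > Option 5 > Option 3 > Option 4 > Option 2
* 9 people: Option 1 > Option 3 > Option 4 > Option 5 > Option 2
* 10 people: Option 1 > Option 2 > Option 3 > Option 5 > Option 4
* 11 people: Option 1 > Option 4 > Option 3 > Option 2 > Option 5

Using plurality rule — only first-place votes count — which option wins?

Option 1

First-place votes: Option 1 37, Option 2 11, Option 3 0, Option 4 7, Option 5 0.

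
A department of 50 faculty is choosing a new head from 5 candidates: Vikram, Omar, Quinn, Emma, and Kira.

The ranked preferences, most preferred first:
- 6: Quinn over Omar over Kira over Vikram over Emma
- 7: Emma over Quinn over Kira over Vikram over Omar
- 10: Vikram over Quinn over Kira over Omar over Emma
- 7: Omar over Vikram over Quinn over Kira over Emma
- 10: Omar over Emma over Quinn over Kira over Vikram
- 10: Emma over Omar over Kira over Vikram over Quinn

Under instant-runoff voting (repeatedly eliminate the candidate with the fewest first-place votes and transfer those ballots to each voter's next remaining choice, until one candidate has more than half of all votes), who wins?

Omar

Round 1: Vikram 10, Omar 17, Quinn 6, Emma 17, Kira 0. Kira eliminated.
Round 2: Vikram 10, Omar 17, Quinn 6, Emma 17. Quinn eliminated.
Round 3: Vikram 10, Omar 23, Emma 17. Vikram eliminated.
Round 4: Omar 33, Emma 17. Omar has a majority (≥26).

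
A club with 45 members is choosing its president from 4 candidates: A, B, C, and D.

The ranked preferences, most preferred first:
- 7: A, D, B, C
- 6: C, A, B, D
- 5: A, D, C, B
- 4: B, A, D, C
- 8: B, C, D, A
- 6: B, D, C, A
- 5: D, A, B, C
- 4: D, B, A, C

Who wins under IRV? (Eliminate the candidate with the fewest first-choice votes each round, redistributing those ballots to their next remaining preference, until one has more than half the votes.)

Round 1: A 12, B 18, C 6, D 9. C eliminated.
Round 2: A 18, B 18, D 9. D eliminated.
Round 3: A 23, B 22. A has a majority (≥23).

A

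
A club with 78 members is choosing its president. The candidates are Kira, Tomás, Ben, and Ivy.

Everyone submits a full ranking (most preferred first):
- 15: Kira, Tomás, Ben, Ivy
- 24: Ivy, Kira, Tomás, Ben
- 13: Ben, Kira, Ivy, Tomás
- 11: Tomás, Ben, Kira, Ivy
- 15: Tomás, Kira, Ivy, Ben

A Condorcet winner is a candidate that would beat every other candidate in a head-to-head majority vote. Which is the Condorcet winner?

Kira vs Tomás: 52–26
Kira vs Ben: 54–24
Kira vs Ivy: 54–24
Kira beats every other candidate.

Kira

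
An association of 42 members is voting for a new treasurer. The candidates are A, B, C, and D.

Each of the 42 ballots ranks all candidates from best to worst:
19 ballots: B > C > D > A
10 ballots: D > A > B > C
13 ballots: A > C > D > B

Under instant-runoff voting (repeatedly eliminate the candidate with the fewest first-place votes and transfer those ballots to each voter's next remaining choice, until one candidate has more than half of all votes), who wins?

Round 1: A 13, B 19, C 0, D 10. C eliminated.
Round 2: A 13, B 19, D 10. D eliminated.
Round 3: A 23, B 19. A has a majority (≥22).

A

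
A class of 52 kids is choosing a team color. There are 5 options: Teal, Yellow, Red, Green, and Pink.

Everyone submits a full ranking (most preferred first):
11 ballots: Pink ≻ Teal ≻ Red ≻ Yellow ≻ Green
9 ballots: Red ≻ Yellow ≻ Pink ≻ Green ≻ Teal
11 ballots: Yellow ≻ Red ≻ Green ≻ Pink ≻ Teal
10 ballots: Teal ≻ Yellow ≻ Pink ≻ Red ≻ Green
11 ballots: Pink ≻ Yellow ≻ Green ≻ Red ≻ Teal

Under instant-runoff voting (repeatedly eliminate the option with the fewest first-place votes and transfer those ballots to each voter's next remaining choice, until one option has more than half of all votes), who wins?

Round 1: Teal 10, Yellow 11, Red 9, Green 0, Pink 22. Green eliminated.
Round 2: Teal 10, Yellow 11, Red 9, Pink 22. Red eliminated.
Round 3: Teal 10, Yellow 20, Pink 22. Teal eliminated.
Round 4: Yellow 30, Pink 22. Yellow has a majority (≥27).

Yellow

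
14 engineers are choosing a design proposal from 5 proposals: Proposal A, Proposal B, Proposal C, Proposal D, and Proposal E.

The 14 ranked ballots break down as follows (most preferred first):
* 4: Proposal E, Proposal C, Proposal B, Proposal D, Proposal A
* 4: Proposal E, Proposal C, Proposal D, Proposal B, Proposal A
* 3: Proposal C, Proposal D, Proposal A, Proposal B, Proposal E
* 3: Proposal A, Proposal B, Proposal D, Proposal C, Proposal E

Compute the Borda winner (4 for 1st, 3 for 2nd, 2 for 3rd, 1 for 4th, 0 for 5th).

Proposal A: 4×0 + 4×0 + 3×2 + 3×4 = 18
Proposal B: 4×2 + 4×1 + 3×1 + 3×3 = 24
Proposal C: 4×3 + 4×3 + 3×4 + 3×1 = 39
Proposal D: 4×1 + 4×2 + 3×3 + 3×2 = 27
Proposal E: 4×4 + 4×4 + 3×0 + 3×0 = 32

Proposal C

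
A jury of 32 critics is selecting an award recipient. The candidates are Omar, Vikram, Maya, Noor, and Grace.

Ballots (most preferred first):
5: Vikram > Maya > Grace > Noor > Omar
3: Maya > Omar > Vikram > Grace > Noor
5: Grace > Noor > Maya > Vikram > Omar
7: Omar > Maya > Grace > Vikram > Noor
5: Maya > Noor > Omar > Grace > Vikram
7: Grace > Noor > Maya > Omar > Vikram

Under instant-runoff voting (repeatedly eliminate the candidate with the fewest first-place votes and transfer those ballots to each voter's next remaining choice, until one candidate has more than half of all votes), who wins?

Round 1: Omar 7, Vikram 5, Maya 8, Noor 0, Grace 12. Noor eliminated.
Round 2: Omar 7, Vikram 5, Maya 8, Grace 12. Vikram eliminated.
Round 3: Omar 7, Maya 13, Grace 12. Omar eliminated.
Round 4: Maya 20, Grace 12. Maya has a majority (≥17).

Maya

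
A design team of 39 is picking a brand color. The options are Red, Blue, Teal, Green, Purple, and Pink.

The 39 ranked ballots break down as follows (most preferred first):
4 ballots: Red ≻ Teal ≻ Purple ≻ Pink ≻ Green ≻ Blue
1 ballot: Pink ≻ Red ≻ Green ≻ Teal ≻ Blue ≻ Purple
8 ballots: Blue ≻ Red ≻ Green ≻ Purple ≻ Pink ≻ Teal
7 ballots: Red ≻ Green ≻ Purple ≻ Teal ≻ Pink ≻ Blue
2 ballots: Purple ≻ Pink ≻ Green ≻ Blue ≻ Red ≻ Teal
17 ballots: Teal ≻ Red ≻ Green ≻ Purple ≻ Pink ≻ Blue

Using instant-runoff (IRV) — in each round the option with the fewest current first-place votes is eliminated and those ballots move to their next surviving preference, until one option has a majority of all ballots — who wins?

Round 1: Red 11, Blue 8, Teal 17, Green 0, Purple 2, Pink 1. Green eliminated.
Round 2: Red 11, Blue 8, Teal 17, Purple 2, Pink 1. Pink eliminated.
Round 3: Red 12, Blue 8, Teal 17, Purple 2. Purple eliminated.
Round 4: Red 12, Blue 10, Teal 17. Blue eliminated.
Round 5: Red 22, Teal 17. Red has a majority (≥20).

Red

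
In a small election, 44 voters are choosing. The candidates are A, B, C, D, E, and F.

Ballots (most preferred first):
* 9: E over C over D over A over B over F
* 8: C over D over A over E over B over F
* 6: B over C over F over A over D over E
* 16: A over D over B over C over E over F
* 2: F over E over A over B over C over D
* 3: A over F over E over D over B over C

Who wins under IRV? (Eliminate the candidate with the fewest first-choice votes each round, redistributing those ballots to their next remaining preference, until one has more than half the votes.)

C

Round 1: A 19, B 6, C 8, D 0, E 9, F 2. D eliminated.
Round 2: A 19, B 6, C 8, E 9, F 2. F eliminated.
Round 3: A 19, B 6, C 8, E 11. B eliminated.
Round 4: A 19, C 14, E 11. E eliminated.
Round 5: A 21, C 23. C has a majority (≥23).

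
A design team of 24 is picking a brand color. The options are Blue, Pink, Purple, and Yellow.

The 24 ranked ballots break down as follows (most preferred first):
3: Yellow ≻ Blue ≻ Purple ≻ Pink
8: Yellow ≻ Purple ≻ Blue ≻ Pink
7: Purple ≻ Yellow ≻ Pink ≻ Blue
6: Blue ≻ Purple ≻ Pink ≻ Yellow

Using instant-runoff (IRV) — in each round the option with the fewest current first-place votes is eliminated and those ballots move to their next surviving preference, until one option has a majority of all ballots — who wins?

Purple

Round 1: Blue 6, Pink 0, Purple 7, Yellow 11. Pink eliminated.
Round 2: Blue 6, Purple 7, Yellow 11. Blue eliminated.
Round 3: Purple 13, Yellow 11. Purple has a majority (≥13).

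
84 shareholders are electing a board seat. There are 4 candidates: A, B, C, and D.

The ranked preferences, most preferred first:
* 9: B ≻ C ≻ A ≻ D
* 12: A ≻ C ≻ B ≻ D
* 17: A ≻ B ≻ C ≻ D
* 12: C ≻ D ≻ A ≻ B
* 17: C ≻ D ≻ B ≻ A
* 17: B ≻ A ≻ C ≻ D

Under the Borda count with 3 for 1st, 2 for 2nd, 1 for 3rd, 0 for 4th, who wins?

A: 9×1 + 12×3 + 17×3 + 12×1 + 17×0 + 17×2 = 142
B: 9×3 + 12×1 + 17×2 + 12×0 + 17×1 + 17×3 = 141
C: 9×2 + 12×2 + 17×1 + 12×3 + 17×3 + 17×1 = 163
D: 9×0 + 12×0 + 17×0 + 12×2 + 17×2 + 17×0 = 58

C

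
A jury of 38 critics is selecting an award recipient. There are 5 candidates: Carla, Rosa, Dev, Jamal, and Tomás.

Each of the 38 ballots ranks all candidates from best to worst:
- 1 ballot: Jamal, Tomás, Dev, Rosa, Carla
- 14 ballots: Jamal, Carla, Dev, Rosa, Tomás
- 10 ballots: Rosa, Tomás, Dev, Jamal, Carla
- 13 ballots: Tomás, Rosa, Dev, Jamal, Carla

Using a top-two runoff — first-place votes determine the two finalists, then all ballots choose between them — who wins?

Tomás

Round 1 first-place votes: Carla 0, Rosa 10, Dev 0, Jamal 15, Tomás 13. Jamal and Tomás advance.
Runoff: Jamal is ranked above Tomás on 15 ballots, Tomás above Jamal on 23.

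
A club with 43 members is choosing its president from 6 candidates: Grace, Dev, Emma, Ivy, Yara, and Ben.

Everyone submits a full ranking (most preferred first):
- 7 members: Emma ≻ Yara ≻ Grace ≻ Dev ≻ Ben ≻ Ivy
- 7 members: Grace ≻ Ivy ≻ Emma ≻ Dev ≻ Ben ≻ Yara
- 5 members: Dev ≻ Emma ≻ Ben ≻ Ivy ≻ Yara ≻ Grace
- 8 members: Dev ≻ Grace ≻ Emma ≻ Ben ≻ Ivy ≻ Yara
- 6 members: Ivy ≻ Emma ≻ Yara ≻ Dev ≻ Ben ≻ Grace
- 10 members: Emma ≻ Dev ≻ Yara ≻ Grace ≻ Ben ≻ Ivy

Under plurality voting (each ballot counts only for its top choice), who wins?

First-place votes: Grace 7, Dev 13, Emma 17, Ivy 6, Yara 0, Ben 0.

Emma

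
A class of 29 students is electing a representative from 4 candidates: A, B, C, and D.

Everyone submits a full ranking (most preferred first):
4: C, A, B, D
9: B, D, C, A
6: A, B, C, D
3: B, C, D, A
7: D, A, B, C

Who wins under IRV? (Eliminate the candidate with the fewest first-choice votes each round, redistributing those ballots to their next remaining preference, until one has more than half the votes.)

A

Round 1: A 6, B 12, C 4, D 7. C eliminated.
Round 2: A 10, B 12, D 7. D eliminated.
Round 3: A 17, B 12. A has a majority (≥15).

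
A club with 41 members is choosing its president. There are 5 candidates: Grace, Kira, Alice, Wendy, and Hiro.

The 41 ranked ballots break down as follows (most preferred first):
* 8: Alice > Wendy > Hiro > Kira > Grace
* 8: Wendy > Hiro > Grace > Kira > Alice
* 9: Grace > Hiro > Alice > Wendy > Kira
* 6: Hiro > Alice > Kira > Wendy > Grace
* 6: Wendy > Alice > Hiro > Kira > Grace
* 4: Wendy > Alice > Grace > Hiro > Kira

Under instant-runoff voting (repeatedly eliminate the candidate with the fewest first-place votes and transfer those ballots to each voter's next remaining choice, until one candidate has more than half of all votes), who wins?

Alice

Round 1: Grace 9, Kira 0, Alice 8, Wendy 18, Hiro 6. Kira eliminated.
Round 2: Grace 9, Alice 8, Wendy 18, Hiro 6. Hiro eliminated.
Round 3: Grace 9, Alice 14, Wendy 18. Grace eliminated.
Round 4: Alice 23, Wendy 18. Alice has a majority (≥21).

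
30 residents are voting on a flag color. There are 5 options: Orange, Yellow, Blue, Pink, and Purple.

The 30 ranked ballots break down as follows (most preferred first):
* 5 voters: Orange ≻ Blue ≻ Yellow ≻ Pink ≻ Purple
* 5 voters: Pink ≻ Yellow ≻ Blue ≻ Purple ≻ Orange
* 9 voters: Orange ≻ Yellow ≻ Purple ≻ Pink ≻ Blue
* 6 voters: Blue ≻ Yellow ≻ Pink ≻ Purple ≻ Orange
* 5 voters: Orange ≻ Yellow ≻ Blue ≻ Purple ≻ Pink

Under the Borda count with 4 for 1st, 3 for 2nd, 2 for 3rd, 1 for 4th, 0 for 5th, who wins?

Yellow

Orange: 5×4 + 5×0 + 9×4 + 6×0 + 5×4 = 76
Yellow: 5×2 + 5×3 + 9×3 + 6×3 + 5×3 = 85
Blue: 5×3 + 5×2 + 9×0 + 6×4 + 5×2 = 59
Pink: 5×1 + 5×4 + 9×1 + 6×2 + 5×0 = 46
Purple: 5×0 + 5×1 + 9×2 + 6×1 + 5×1 = 34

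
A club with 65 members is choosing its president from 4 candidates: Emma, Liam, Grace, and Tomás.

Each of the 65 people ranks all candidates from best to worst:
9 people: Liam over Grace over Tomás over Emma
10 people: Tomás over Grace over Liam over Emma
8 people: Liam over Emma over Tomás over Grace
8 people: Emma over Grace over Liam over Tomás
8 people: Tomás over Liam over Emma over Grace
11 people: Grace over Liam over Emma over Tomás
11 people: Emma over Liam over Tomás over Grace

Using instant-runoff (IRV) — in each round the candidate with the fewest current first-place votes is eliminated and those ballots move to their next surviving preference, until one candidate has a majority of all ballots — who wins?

Round 1: Emma 19, Liam 17, Grace 11, Tomás 18. Grace eliminated.
Round 2: Emma 19, Liam 28, Tomás 18. Tomás eliminated.
Round 3: Emma 19, Liam 46. Liam has a majority (≥33).

Liam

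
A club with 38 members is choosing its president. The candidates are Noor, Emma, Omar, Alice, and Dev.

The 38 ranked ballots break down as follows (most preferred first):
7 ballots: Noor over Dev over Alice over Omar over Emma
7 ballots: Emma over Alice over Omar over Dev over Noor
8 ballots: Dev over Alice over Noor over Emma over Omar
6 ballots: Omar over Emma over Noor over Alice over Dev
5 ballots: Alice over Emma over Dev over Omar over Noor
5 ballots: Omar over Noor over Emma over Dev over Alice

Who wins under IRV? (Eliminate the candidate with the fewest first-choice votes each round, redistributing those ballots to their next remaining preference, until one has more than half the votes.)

Round 1: Noor 7, Emma 7, Omar 11, Alice 5, Dev 8. Alice eliminated.
Round 2: Noor 7, Emma 12, Omar 11, Dev 8. Noor eliminated.
Round 3: Emma 12, Omar 11, Dev 15. Omar eliminated.
Round 4: Emma 23, Dev 15. Emma has a majority (≥20).

Emma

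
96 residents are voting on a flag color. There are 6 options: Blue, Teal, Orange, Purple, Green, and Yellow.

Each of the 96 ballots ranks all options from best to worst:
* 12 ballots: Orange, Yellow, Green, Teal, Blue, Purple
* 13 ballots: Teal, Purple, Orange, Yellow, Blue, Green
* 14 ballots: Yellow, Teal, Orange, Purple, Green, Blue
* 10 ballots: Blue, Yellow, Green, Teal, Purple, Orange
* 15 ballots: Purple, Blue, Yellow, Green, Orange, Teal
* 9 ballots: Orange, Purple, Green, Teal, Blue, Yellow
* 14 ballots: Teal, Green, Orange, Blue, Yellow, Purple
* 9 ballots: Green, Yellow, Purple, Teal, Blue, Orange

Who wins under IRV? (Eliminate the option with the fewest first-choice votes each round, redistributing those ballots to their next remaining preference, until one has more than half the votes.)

Round 1: Blue 10, Teal 27, Orange 21, Purple 15, Green 9, Yellow 14. Green eliminated.
Round 2: Blue 10, Teal 27, Orange 21, Purple 15, Yellow 23. Blue eliminated.
Round 3: Teal 27, Orange 21, Purple 15, Yellow 33. Purple eliminated.
Round 4: Teal 27, Orange 21, Yellow 48. Orange eliminated.
Round 5: Teal 36, Yellow 60. Yellow has a majority (≥49).

Yellow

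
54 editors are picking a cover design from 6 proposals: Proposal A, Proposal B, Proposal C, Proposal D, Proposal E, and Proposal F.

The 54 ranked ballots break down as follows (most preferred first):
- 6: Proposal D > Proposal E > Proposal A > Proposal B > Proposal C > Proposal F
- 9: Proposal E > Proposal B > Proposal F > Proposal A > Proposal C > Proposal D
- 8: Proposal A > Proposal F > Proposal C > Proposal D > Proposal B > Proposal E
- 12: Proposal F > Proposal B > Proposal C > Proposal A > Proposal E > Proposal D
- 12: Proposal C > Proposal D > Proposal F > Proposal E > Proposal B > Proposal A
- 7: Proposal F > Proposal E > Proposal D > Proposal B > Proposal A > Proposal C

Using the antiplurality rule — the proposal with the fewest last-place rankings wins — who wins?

Last-place votes: Proposal A 12, Proposal B 0, Proposal C 7, Proposal D 21, Proposal E 8, Proposal F 6.

Proposal B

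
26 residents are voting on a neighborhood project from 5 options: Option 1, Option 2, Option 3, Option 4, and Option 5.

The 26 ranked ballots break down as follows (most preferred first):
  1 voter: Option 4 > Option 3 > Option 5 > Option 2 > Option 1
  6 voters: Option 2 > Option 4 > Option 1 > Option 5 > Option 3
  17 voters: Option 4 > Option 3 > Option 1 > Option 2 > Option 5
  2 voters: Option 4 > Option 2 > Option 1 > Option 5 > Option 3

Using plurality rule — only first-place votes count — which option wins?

First-place votes: Option 1 0, Option 2 6, Option 3 0, Option 4 20, Option 5 0.

Option 4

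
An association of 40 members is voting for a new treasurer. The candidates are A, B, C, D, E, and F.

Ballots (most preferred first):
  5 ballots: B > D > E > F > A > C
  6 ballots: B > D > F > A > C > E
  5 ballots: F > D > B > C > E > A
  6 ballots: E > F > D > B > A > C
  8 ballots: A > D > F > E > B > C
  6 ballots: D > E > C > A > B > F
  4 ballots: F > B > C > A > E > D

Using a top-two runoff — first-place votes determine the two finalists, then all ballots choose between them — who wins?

Round 1 first-place votes: A 8, B 11, C 0, D 6, E 6, F 9. B and F advance.
Runoff: B is ranked above F on 17 ballots, F above B on 23.

F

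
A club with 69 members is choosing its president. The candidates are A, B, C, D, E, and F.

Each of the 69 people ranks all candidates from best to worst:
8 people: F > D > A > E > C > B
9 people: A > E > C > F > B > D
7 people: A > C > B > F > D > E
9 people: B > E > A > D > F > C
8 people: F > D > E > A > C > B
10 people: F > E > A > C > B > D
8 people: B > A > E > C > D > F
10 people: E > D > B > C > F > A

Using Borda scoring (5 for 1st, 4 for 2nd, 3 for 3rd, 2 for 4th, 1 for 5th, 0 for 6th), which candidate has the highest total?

A: 8×3 + 9×5 + 7×5 + 9×3 + 8×2 + 10×3 + 8×4 + 10×0 = 209
B: 8×0 + 9×1 + 7×3 + 9×5 + 8×0 + 10×1 + 8×5 + 10×3 = 155
C: 8×1 + 9×3 + 7×4 + 9×0 + 8×1 + 10×2 + 8×2 + 10×2 = 127
D: 8×4 + 9×0 + 7×1 + 9×2 + 8×4 + 10×0 + 8×1 + 10×4 = 137
E: 8×2 + 9×4 + 7×0 + 9×4 + 8×3 + 10×4 + 8×3 + 10×5 = 226
F: 8×5 + 9×2 + 7×2 + 9×1 + 8×5 + 10×5 + 8×0 + 10×1 = 181

E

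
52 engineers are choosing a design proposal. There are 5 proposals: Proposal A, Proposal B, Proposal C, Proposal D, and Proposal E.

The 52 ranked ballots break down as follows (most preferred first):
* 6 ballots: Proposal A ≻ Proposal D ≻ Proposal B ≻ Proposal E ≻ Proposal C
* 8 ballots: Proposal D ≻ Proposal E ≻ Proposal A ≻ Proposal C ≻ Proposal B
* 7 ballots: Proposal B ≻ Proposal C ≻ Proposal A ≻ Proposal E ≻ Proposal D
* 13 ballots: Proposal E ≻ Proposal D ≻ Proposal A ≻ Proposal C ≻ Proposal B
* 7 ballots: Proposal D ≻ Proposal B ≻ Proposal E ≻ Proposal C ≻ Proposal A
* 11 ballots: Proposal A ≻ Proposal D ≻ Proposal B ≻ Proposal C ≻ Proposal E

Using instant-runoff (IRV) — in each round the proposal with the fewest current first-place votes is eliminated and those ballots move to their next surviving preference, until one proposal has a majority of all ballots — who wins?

Proposal D

Round 1: Proposal A 17, Proposal B 7, Proposal C 0, Proposal D 15, Proposal E 13. Proposal C eliminated.
Round 2: Proposal A 17, Proposal B 7, Proposal D 15, Proposal E 13. Proposal B eliminated.
Round 3: Proposal A 24, Proposal D 15, Proposal E 13. Proposal E eliminated.
Round 4: Proposal A 24, Proposal D 28. Proposal D has a majority (≥27).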